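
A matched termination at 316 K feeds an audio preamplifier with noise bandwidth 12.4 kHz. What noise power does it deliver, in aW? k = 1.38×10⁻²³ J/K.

P_n = kTB = 1.38×10⁻²³ × 316 × 1.24×10⁴ = 5.41×10⁻¹⁷ W = 54.1 aW

54.1 aW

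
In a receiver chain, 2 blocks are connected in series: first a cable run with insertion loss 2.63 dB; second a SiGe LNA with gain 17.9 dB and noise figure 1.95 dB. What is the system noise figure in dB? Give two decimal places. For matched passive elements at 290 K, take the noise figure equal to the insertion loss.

4.58 dB

Convert to linear (a loss of L dB is a gain of −L dB): F_i = 10^(NF_i/10), G_i = 10^(G_i,dB/10)
  Stage 1: F_1 = 10^(2.63/10) = 1.832, G_1 = 10^(−2.63/10) = 0.5458
  Stage 2: F_2 = 10^(1.95/10) = 1.567, G_2 = 10^(17.9/10) = 61.66
Friis cascade:
  F = 1.832 + (1.567 − 1)/0.5458 = 2.871
NF = 10 log₁₀(2.871) = 4.58 dB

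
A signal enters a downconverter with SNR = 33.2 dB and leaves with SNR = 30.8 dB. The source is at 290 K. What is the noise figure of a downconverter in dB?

NF (dB) = SNR_in(dB) − SNR_out(dB) when the source is at T₀
NF = 33.2 − 30.8 = 2.4 dB

2.4 dB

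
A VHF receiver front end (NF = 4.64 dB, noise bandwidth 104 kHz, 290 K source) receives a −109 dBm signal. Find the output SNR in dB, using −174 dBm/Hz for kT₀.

Noise floor: N = −174 + 10 log₁₀(B) + NF
10 log₁₀(1.04×10⁵) = 50.17 dB
N = −174 + 50.17 + 4.64 = −119.19 dBm
SNR = P_sig − N = −109 − (−119.19) = 10.19 dB → 10.2 dB

10.2 dB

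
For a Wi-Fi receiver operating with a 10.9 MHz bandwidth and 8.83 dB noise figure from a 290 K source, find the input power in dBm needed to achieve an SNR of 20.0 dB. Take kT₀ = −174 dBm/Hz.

Sensitivity = −174 + 10 log₁₀(B) + NF + SNR_min
= −174 + 70.37 + 8.83 + 20.0
= −74.80 dBm → −74.8 dBm

−74.8 dBm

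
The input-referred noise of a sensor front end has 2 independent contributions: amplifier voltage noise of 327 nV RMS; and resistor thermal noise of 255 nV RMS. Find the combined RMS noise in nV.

Uncorrelated sources add in power (mean-square): V_tot = √(ΣV_i²)
V_tot = √[(3.27×10⁻⁷)² + (2.55×10⁻⁷)²] = 4.15×10⁻⁷ V = 415 nV

415 nV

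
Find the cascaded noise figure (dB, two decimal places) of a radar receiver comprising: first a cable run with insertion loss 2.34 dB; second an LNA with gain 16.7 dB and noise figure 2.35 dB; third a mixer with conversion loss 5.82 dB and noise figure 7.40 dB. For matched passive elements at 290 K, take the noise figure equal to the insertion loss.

4.93 dB

Convert to linear (a loss of L dB is a gain of −L dB): F_i = 10^(NF_i/10), G_i = 10^(G_i,dB/10)
  Stage 1: F_1 = 10^(2.34/10) = 1.714, G_1 = 10^(−2.34/10) = 0.5834
  Stage 2: F_2 = 10^(2.35/10) = 1.718, G_2 = 10^(16.7/10) = 46.77
  Stage 3: F_3 = 10^(7.40/10) = 5.495, G_3 = 10^(−5.82/10) = 0.2618
Friis cascade:
  F = 1.714 + (1.718 − 1)/0.5834 + (5.495 − 1)/27.29 = 3.109
NF = 10 log₁₀(3.109) = 4.93 dB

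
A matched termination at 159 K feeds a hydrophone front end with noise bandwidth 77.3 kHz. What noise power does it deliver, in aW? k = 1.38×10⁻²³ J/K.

P_n = kTB = 1.38×10⁻²³ × 159 × 7.73×10⁴ = 1.70×10⁻¹⁶ W = 170 aW

170 aW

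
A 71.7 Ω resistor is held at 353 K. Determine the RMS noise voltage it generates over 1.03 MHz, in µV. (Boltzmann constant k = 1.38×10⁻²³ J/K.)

V_n = √(4kTRB)
4kTRB = 4 × 1.38×10⁻²³ × 353 × 7.17×10¹ × 1.03×10⁶ = 1.44×10⁻¹² V²
V_n = √(1.44×10⁻¹²) = 1.20×10⁻⁶ V = 1.20 µV

1.20 µV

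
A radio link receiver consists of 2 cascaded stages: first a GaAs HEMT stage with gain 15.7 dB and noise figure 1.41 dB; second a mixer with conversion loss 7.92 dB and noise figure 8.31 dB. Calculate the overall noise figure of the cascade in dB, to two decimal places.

Convert to linear (a loss of L dB is a gain of −L dB): F_i = 10^(NF_i/10), G_i = 10^(G_i,dB/10)
  Stage 1: F_1 = 10^(1.41/10) = 1.384, G_1 = 10^(15.7/10) = 37.15
  Stage 2: F_2 = 10^(8.31/10) = 6.776, G_2 = 10^(−7.92/10) = 0.1614
Friis cascade:
  F = 1.384 + (6.776 − 1)/37.15 = 1.539
NF = 10 log₁₀(1.539) = 1.87 dB

1.87 dB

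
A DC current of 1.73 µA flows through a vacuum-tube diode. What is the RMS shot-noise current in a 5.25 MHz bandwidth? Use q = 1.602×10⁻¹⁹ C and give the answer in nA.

I_n = √(2qI·B)
2qI·B = 2 × 1.602×10⁻¹⁹ × 1.73×10⁻⁶ × 5.25×10⁶ = 2.91×10⁻¹⁸ A²
I_n = √(2.91×10⁻¹⁸) = 1.71×10⁻⁹ A = 1.71 nA

1.71 nA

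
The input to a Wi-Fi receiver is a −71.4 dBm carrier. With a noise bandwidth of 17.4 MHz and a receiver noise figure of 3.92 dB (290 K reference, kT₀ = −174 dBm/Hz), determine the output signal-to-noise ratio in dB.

Noise floor: N = −174 + 10 log₁₀(B) + NF
10 log₁₀(1.74×10⁷) = 72.41 dB
N = −174 + 72.41 + 3.92 = −97.67 dBm
SNR = P_sig − N = −71.4 − (−97.67) = 26.27 dB → 26.3 dB

26.3 dB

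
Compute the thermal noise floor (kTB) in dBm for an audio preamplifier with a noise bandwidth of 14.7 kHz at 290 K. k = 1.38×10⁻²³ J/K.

P_n = kTB = 1.38×10⁻²³ × 290 × 1.47×10⁴ = 5.88×10⁻¹⁷ W
In dBm: 10 log₁₀(5.88×10⁻¹⁷ / 10⁻³) = −132.3 dBm

−132.3 dBm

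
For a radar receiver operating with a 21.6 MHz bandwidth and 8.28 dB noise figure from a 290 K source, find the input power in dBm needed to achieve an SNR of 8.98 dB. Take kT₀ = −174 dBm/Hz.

−83.4 dBm

Sensitivity = −174 + 10 log₁₀(B) + NF + SNR_min
= −174 + 73.34 + 8.28 + 8.98
= −83.40 dBm → −83.4 dBm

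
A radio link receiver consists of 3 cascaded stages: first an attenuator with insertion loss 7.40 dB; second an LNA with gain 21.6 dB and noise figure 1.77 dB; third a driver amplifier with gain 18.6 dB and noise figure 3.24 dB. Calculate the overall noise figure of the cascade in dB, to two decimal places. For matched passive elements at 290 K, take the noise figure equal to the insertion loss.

Convert to linear (a loss of L dB is a gain of −L dB): F_i = 10^(NF_i/10), G_i = 10^(G_i,dB/10)
  Stage 1: F_1 = 10^(7.40/10) = 5.495, G_1 = 10^(−7.40/10) = 0.1820
  Stage 2: F_2 = 10^(1.77/10) = 1.503, G_2 = 10^(21.6/10) = 144.5
  Stage 3: F_3 = 10^(3.24/10) = 2.109, G_3 = 10^(18.6/10) = 72.44
Friis cascade:
  F = 5.495 + (1.503 − 1)/0.1820 + (2.109 − 1)/26.30 = 8.303
NF = 10 log₁₀(8.303) = 9.19 dB

9.19 dB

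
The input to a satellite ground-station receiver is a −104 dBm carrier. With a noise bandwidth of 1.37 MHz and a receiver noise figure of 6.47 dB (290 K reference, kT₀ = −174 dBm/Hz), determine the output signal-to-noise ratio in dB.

2.2 dB

Noise floor: N = −174 + 10 log₁₀(B) + NF
10 log₁₀(1.37×10⁶) = 61.37 dB
N = −174 + 61.37 + 6.47 = −106.16 dBm
SNR = P_sig − N = −104 − (−106.16) = 2.16 dB → 2.2 dB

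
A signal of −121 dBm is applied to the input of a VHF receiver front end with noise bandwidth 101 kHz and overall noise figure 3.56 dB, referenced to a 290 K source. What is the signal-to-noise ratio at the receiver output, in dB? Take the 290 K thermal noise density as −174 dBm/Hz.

−0.6 dB

Noise floor: N = −174 + 10 log₁₀(B) + NF
10 log₁₀(1.01×10⁵) = 50.04 dB
N = −174 + 50.04 + 3.56 = −120.40 dBm
SNR = P_sig − N = −121 − (−120.40) = −0.60 dB → −0.6 dB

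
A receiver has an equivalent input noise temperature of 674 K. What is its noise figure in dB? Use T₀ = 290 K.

5.22 dB

F = 1 + T_e/T₀ = 1 + 674/290 = 3.32414
NF = 10 log₁₀(3.32414) = 5.22 dB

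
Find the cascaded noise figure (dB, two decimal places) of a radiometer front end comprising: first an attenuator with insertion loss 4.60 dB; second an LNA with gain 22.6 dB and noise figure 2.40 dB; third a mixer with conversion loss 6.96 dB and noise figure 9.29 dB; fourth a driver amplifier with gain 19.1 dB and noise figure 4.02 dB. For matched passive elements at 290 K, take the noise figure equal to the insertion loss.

Convert to linear (a loss of L dB is a gain of −L dB): F_i = 10^(NF_i/10), G_i = 10^(G_i,dB/10)
  Stage 1: F_1 = 10^(4.60/10) = 2.884, G_1 = 10^(−4.60/10) = 0.3467
  Stage 2: F_2 = 10^(2.40/10) = 1.738, G_2 = 10^(22.6/10) = 182.0
  Stage 3: F_3 = 10^(9.29/10) = 8.492, G_3 = 10^(−6.96/10) = 0.2014
  Stage 4: F_4 = 10^(4.02/10) = 2.523, G_4 = 10^(19.1/10) = 81.28
Friis cascade:
  F = 2.884 + (1.738 − 1)/0.3467 + (8.492 − 1)/63.10 + (2.523 − 1)/12.71 = 5.251
NF = 10 log₁₀(5.251) = 7.20 dB

7.20 dB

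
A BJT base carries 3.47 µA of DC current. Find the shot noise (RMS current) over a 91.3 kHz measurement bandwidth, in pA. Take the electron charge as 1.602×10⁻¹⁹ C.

I_n = √(2qI·B)
2qI·B = 2 × 1.602×10⁻¹⁹ × 3.47×10⁻⁶ × 9.13×10⁴ = 1.02×10⁻¹⁹ A²
I_n = √(1.02×10⁻¹⁹) = 3.19×10⁻¹⁰ A = 319 pA

319 pA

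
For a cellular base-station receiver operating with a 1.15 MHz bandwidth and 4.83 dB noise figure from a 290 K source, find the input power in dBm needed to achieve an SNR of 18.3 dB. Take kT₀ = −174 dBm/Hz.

Sensitivity = −174 + 10 log₁₀(B) + NF + SNR_min
= −174 + 60.61 + 4.83 + 18.3
= −90.26 dBm → −90.3 dBm

−90.3 dBm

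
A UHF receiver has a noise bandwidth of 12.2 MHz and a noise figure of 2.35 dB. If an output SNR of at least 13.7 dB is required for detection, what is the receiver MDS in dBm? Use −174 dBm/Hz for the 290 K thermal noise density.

−87.1 dBm

Sensitivity = −174 + 10 log₁₀(B) + NF + SNR_min
= −174 + 70.86 + 2.35 + 13.7
= −87.09 dBm → −87.1 dBm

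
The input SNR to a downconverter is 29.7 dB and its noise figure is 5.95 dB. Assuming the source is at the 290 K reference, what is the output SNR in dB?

By definition F = SNR_in/SNR_out, so in dB: SNR_out = SNR_in − NF
SNR_out = 29.7 − 5.95 = 23.75 dB

23.75 dB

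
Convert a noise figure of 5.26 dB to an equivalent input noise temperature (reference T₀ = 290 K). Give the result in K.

F = 10^(5.26/10) = 3.35738
T_e = (F − 1)·T₀ = (3.35738 − 1) × 290 = 684 K

684 K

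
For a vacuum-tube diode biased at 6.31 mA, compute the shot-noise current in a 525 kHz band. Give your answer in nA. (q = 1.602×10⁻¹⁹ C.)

I_n = √(2qI·B)
2qI·B = 2 × 1.602×10⁻¹⁹ × 6.31×10⁻³ × 5.25×10⁵ = 1.06×10⁻¹⁵ A²
I_n = √(1.06×10⁻¹⁵) = 3.26×10⁻⁸ A = 32.6 nA

32.6 nA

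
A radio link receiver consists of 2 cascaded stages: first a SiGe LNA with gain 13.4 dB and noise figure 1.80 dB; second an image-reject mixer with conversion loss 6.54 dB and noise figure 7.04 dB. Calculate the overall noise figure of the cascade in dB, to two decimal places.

Convert to linear (a loss of L dB is a gain of −L dB): F_i = 10^(NF_i/10), G_i = 10^(G_i,dB/10)
  Stage 1: F_1 = 10^(1.80/10) = 1.514, G_1 = 10^(13.4/10) = 21.88
  Stage 2: F_2 = 10^(7.04/10) = 5.058, G_2 = 10^(−6.54/10) = 0.2218
Friis cascade:
  F = 1.514 + (5.058 − 1)/21.88 = 1.699
NF = 10 log₁₀(1.699) = 2.30 dB

2.30 dB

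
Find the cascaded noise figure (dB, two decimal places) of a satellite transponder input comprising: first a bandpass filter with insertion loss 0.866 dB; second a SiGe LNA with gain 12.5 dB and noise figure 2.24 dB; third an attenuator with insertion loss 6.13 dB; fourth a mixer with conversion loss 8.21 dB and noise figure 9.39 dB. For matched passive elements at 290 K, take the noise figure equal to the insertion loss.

6.46 dB

Convert to linear (a loss of L dB is a gain of −L dB): F_i = 10^(NF_i/10), G_i = 10^(G_i,dB/10)
  Stage 1: F_1 = 10^(0.866/10) = 1.221, G_1 = 10^(−0.866/10) = 0.8192
  Stage 2: F_2 = 10^(2.24/10) = 1.675, G_2 = 10^(12.5/10) = 17.78
  Stage 3: F_3 = 10^(6.13/10) = 4.102, G_3 = 10^(−6.13/10) = 0.2438
  Stage 4: F_4 = 10^(9.39/10) = 8.690, G_4 = 10^(−8.21/10) = 0.1510
Friis cascade:
  F = 1.221 + (1.675 − 1)/0.8192 + (4.102 − 1)/14.57 + (8.690 − 1)/3.551 = 4.423
NF = 10 log₁₀(4.423) = 6.46 dB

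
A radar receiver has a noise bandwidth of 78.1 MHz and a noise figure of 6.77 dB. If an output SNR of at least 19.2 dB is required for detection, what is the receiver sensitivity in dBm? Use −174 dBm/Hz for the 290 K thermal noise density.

Sensitivity = −174 + 10 log₁₀(B) + NF + SNR_min
= −174 + 78.93 + 6.77 + 19.2
= −69.10 dBm → −69.1 dBm

−69.1 dBm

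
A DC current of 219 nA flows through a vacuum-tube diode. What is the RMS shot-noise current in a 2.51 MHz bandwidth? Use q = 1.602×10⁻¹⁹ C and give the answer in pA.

I_n = √(2qI·B)
2qI·B = 2 × 1.602×10⁻¹⁹ × 2.19×10⁻⁷ × 2.51×10⁶ = 1.76×10⁻¹⁹ A²
I_n = √(1.76×10⁻¹⁹) = 4.20×10⁻¹⁰ A = 420 pA

420 pA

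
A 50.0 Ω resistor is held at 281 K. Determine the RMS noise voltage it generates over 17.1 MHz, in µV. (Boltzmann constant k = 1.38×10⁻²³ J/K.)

V_n = √(4kTRB)
4kTRB = 4 × 1.38×10⁻²³ × 281 × 5.00×10¹ × 1.71×10⁷ = 1.33×10⁻¹¹ V²
V_n = √(1.33×10⁻¹¹) = 3.64×10⁻⁶ V = 3.64 µV

3.64 µV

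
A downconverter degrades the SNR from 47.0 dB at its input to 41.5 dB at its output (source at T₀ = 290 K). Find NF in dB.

NF (dB) = SNR_in(dB) − SNR_out(dB) when the source is at T₀
NF = 47.0 − 41.5 = 5.5 dB

5.5 dB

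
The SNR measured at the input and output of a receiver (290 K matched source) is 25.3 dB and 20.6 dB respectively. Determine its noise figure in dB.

4.7 dB

NF (dB) = SNR_in(dB) − SNR_out(dB) when the source is at T₀
NF = 25.3 − 20.6 = 4.7 dB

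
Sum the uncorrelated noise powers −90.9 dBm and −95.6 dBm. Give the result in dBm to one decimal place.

Convert to linear, add, convert back:
P₁ = 8.13×10⁻¹³ W, P₂ = 2.75×10⁻¹³ W
P_tot = 1.09×10⁻¹² W → 10 log₁₀(P_tot / 10⁻³) = −89.6 dBm

−89.6 dBm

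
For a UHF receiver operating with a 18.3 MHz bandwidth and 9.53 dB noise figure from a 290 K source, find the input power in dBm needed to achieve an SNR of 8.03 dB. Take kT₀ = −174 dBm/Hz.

−83.8 dBm

Sensitivity = −174 + 10 log₁₀(B) + NF + SNR_min
= −174 + 72.62 + 9.53 + 8.03
= −83.82 dBm → −83.8 dBm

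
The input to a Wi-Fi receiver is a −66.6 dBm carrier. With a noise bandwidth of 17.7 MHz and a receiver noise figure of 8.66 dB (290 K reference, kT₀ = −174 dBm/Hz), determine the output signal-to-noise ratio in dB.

26.3 dB

Noise floor: N = −174 + 10 log₁₀(B) + NF
10 log₁₀(1.77×10⁷) = 72.48 dB
N = −174 + 72.48 + 8.66 = −92.86 dBm
SNR = P_sig − N = −66.6 − (−92.86) = 26.26 dB → 26.3 dB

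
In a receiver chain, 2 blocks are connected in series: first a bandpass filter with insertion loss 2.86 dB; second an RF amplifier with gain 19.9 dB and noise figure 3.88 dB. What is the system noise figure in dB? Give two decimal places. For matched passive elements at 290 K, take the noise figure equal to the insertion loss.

6.74 dB

Convert to linear (a loss of L dB is a gain of −L dB): F_i = 10^(NF_i/10), G_i = 10^(G_i,dB/10)
  Stage 1: F_1 = 10^(2.86/10) = 1.932, G_1 = 10^(−2.86/10) = 0.5176
  Stage 2: F_2 = 10^(3.88/10) = 2.443, G_2 = 10^(19.9/10) = 97.72
Friis cascade:
  F = 1.932 + (2.443 − 1)/0.5176 = 4.721
NF = 10 log₁₀(4.721) = 6.74 dB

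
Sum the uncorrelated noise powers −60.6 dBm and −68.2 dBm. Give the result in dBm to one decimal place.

Convert to linear, add, convert back:
P₁ = 8.71×10⁻¹⁰ W, P₂ = 1.51×10⁻¹⁰ W
P_tot = 1.02×10⁻⁹ W → 10 log₁₀(P_tot / 10⁻³) = −59.9 dBm

−59.9 dBm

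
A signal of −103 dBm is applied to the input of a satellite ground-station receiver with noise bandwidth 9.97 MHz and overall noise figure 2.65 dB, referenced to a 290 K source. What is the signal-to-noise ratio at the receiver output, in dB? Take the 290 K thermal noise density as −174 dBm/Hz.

Noise floor: N = −174 + 10 log₁₀(B) + NF
10 log₁₀(9.97×10⁶) = 69.99 dB
N = −174 + 69.99 + 2.65 = −101.36 dBm
SNR = P_sig − N = −103 − (−101.36) = −1.64 dB → −1.6 dB

−1.6 dB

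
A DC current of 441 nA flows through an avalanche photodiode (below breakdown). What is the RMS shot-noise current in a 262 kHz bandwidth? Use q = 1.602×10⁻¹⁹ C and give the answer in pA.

192 pA

I_n = √(2qI·B)
2qI·B = 2 × 1.602×10⁻¹⁹ × 4.41×10⁻⁷ × 2.62×10⁵ = 3.70×10⁻²⁰ A²
I_n = √(3.70×10⁻²⁰) = 1.92×10⁻¹⁰ A = 192 pA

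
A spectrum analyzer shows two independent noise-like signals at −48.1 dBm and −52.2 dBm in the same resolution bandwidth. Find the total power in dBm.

Convert to linear, add, convert back:
P₁ = 1.55×10⁻⁸ W, P₂ = 6.03×10⁻⁹ W
P_tot = 2.15×10⁻⁸ W → 10 log₁₀(P_tot / 10⁻³) = −46.7 dBm

−46.7 dBm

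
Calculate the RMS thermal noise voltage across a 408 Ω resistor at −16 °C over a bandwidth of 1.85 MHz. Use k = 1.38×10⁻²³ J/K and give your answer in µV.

T = −16 °C + 273.15 = 257.15 K
V_n = √(4kTRB)
4kTRB = 4 × 1.38×10⁻²³ × 257.15 × 4.08×10² × 1.85×10⁶ = 1.07×10⁻¹¹ V²
V_n = √(1.07×10⁻¹¹) = 3.27×10⁻⁶ V = 3.27 µV

3.27 µV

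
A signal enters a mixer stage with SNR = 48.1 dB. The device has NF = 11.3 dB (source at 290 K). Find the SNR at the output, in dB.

By definition F = SNR_in/SNR_out, so in dB: SNR_out = SNR_in − NF
SNR_out = 48.1 − 11.3 = 36.8 dB

36.8 dB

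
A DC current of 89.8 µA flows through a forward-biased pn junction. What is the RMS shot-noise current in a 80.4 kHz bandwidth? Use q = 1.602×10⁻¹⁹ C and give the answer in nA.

1.52 nA

I_n = √(2qI·B)
2qI·B = 2 × 1.602×10⁻¹⁹ × 8.98×10⁻⁵ × 8.04×10⁴ = 2.31×10⁻¹⁸ A²
I_n = √(2.31×10⁻¹⁸) = 1.52×10⁻⁹ A = 1.52 nA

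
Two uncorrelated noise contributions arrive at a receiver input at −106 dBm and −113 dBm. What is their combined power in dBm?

−105.2 dBm

Convert to linear, add, convert back:
P₁ = 2.51×10⁻¹⁴ W, P₂ = 5.01×10⁻¹⁵ W
P_tot = 3.01×10⁻¹⁴ W → 10 log₁₀(P_tot / 10⁻³) = −105.2 dBm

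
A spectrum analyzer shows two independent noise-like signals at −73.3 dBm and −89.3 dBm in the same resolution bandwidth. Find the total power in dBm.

−73.2 dBm

Convert to linear, add, convert back:
P₁ = 4.68×10⁻¹¹ W, P₂ = 1.17×10⁻¹² W
P_tot = 4.79×10⁻¹¹ W → 10 log₁₀(P_tot / 10⁻³) = −73.2 dBm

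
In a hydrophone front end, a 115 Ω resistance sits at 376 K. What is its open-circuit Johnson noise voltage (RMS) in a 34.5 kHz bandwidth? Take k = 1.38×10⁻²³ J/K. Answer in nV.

V_n = √(4kTRB)
4kTRB = 4 × 1.38×10⁻²³ × 376 × 1.15×10² × 3.45×10⁴ = 8.23×10⁻¹⁴ V²
V_n = √(8.23×10⁻¹⁴) = 2.87×10⁻⁷ V = 287 nV

287 nV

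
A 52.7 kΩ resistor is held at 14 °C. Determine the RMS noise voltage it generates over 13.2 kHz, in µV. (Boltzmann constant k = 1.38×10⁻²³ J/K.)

T = 14 °C + 273.15 = 287.15 K
V_n = √(4kTRB)
4kTRB = 4 × 1.38×10⁻²³ × 287.15 × 5.27×10⁴ × 1.32×10⁴ = 1.10×10⁻¹¹ V²
V_n = √(1.10×10⁻¹¹) = 3.32×10⁻⁶ V = 3.32 µV

3.32 µV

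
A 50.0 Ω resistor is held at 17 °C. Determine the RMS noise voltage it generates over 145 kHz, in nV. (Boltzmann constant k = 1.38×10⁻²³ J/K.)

T = 17 °C + 273.15 = 290.15 K
V_n = √(4kTRB)
4kTRB = 4 × 1.38×10⁻²³ × 290.15 × 5.00×10¹ × 1.45×10⁵ = 1.16×10⁻¹³ V²
V_n = √(1.16×10⁻¹³) = 3.41×10⁻⁷ V = 341 nV

341 nV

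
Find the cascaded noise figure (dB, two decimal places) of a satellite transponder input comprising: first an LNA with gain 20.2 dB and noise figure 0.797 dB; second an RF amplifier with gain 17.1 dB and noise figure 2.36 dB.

0.82 dB

Convert to linear (a loss of L dB is a gain of −L dB): F_i = 10^(NF_i/10), G_i = 10^(G_i,dB/10)
  Stage 1: F_1 = 10^(0.797/10) = 1.201, G_1 = 10^(20.2/10) = 104.7
  Stage 2: F_2 = 10^(2.36/10) = 1.722, G_2 = 10^(17.1/10) = 51.29
Friis cascade:
  F = 1.201 + (1.722 − 1)/104.7 = 1.208
NF = 10 log₁₀(1.208) = 0.82 dB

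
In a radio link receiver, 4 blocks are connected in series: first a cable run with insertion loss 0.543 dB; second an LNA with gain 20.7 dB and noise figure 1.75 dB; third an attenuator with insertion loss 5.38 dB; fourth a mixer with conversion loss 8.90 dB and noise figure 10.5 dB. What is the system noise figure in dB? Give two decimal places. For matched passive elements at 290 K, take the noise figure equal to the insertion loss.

Convert to linear (a loss of L dB is a gain of −L dB): F_i = 10^(NF_i/10), G_i = 10^(G_i,dB/10)
  Stage 1: F_1 = 10^(0.543/10) = 1.133, G_1 = 10^(−0.543/10) = 0.8825
  Stage 2: F_2 = 10^(1.75/10) = 1.496, G_2 = 10^(20.7/10) = 117.5
  Stage 3: F_3 = 10^(5.38/10) = 3.451, G_3 = 10^(−5.38/10) = 0.2897
  Stage 4: F_4 = 10^(10.5/10) = 11.22, G_4 = 10^(−8.90/10) = 0.1288
Friis cascade:
  F = 1.133 + (1.496 − 1)/0.8825 + (3.451 − 1)/103.7 + (11.22 − 1)/30.04 = 2.059
NF = 10 log₁₀(2.059) = 3.14 dB

3.14 dB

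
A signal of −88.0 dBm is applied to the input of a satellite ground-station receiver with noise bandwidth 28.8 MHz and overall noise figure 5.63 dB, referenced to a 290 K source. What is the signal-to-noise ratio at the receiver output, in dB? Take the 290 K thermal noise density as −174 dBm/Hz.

5.8 dB

Noise floor: N = −174 + 10 log₁₀(B) + NF
10 log₁₀(2.88×10⁷) = 74.59 dB
N = −174 + 74.59 + 5.63 = −93.78 dBm
SNR = P_sig − N = −88.0 − (−93.78) = 5.78 dB → 5.8 dB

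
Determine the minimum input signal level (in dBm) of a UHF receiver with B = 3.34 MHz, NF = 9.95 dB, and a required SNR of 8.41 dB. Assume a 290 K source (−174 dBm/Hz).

−90.4 dBm

Sensitivity = −174 + 10 log₁₀(B) + NF + SNR_min
= −174 + 65.24 + 9.95 + 8.41
= −90.40 dBm → −90.4 dBm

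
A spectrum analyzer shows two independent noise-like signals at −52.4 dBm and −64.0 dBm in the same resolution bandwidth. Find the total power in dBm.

−52.1 dBm

Convert to linear, add, convert back:
P₁ = 5.75×10⁻⁹ W, P₂ = 3.98×10⁻¹⁰ W
P_tot = 6.15×10⁻⁹ W → 10 log₁₀(P_tot / 10⁻³) = −52.1 dBm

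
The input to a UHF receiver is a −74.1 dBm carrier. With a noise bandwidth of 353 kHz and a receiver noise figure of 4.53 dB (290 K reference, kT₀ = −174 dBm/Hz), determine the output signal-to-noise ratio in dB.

39.9 dB

Noise floor: N = −174 + 10 log₁₀(B) + NF
10 log₁₀(3.53×10⁵) = 55.48 dB
N = −174 + 55.48 + 4.53 = −113.99 dBm
SNR = P_sig − N = −74.1 − (−113.99) = 39.89 dB → 39.9 dB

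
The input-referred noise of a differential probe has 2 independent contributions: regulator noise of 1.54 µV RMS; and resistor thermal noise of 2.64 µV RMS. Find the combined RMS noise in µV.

Uncorrelated sources add in power (mean-square): V_tot = √(ΣV_i²)
V_tot = √[(1.54×10⁻⁶)² + (2.64×10⁻⁶)²] = 3.06×10⁻⁶ V = 3.06 µV

3.06 µV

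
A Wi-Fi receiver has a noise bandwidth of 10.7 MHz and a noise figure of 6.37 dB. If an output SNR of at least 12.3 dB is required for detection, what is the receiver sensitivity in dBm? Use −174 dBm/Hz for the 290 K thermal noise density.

−85.0 dBm

Sensitivity = −174 + 10 log₁₀(B) + NF + SNR_min
= −174 + 70.29 + 6.37 + 12.3
= −85.04 dBm → −85.0 dBm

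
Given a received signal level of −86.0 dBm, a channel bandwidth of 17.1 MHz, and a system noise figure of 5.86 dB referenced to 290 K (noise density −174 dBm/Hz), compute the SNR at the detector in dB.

9.8 dB

Noise floor: N = −174 + 10 log₁₀(B) + NF
10 log₁₀(1.71×10⁷) = 72.33 dB
N = −174 + 72.33 + 5.86 = −95.81 dBm
SNR = P_sig − N = −86.0 − (−95.81) = 9.81 dB → 9.8 dB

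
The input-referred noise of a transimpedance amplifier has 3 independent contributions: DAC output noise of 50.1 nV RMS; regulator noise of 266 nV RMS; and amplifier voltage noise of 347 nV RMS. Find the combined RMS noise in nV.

440 nV

Uncorrelated sources add in power (mean-square): V_tot = √(ΣV_i²)
V_tot = √[(5.01×10⁻⁸)² + (2.66×10⁻⁷)² + (3.47×10⁻⁷)²] = 4.40×10⁻⁷ V = 440 nV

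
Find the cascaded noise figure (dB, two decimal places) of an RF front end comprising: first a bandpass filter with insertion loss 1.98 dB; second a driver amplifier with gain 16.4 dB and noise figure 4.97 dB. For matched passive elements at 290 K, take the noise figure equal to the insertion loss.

6.95 dB

Convert to linear (a loss of L dB is a gain of −L dB): F_i = 10^(NF_i/10), G_i = 10^(G_i,dB/10)
  Stage 1: F_1 = 10^(1.98/10) = 1.578, G_1 = 10^(−1.98/10) = 0.6339
  Stage 2: F_2 = 10^(4.97/10) = 3.141, G_2 = 10^(16.4/10) = 43.65
Friis cascade:
  F = 1.578 + (3.141 − 1)/0.6339 = 4.955
NF = 10 log₁₀(4.955) = 6.95 dB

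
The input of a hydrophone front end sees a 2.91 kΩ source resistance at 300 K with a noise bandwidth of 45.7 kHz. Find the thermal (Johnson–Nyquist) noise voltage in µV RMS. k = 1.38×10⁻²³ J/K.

1.48 µV

V_n = √(4kTRB)
4kTRB = 4 × 1.38×10⁻²³ × 300 × 2.91×10³ × 4.57×10⁴ = 2.20×10⁻¹² V²
V_n = √(2.20×10⁻¹²) = 1.48×10⁻⁶ V = 1.48 µV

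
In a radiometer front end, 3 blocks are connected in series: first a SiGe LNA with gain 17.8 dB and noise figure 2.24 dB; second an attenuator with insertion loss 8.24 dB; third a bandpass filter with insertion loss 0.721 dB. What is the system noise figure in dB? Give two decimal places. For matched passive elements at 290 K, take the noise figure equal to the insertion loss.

2.53 dB

Convert to linear (a loss of L dB is a gain of −L dB): F_i = 10^(NF_i/10), G_i = 10^(G_i,dB/10)
  Stage 1: F_1 = 10^(2.24/10) = 1.675, G_1 = 10^(17.8/10) = 60.26
  Stage 2: F_2 = 10^(8.24/10) = 6.668, G_2 = 10^(−8.24/10) = 0.1500
  Stage 3: F_3 = 10^(0.721/10) = 1.181, G_3 = 10^(−0.721/10) = 0.8470
Friis cascade:
  F = 1.675 + (6.668 − 1)/60.26 + (1.181 − 1)/9.036 = 1.789
NF = 10 log₁₀(1.789) = 2.53 dB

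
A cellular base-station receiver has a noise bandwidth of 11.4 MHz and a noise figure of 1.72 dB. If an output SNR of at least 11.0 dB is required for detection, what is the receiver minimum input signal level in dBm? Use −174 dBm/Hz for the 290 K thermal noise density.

Sensitivity = −174 + 10 log₁₀(B) + NF + SNR_min
= −174 + 70.57 + 1.72 + 11.0
= −90.71 dBm → −90.7 dBm

−90.7 dBm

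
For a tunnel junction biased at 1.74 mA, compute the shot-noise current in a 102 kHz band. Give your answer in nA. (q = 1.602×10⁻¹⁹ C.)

I_n = √(2qI·B)
2qI·B = 2 × 1.602×10⁻¹⁹ × 1.74×10⁻³ × 1.02×10⁵ = 5.69×10⁻¹⁷ A²
I_n = √(5.69×10⁻¹⁷) = 7.54×10⁻⁹ A = 7.54 nA

7.54 nA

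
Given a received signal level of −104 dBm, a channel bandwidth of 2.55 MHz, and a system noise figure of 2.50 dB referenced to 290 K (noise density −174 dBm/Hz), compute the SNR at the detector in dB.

3.4 dB

Noise floor: N = −174 + 10 log₁₀(B) + NF
10 log₁₀(2.55×10⁶) = 64.07 dB
N = −174 + 64.07 + 2.50 = −107.43 dBm
SNR = P_sig − N = −104 − (−107.43) = 3.43 dB → 3.4 dB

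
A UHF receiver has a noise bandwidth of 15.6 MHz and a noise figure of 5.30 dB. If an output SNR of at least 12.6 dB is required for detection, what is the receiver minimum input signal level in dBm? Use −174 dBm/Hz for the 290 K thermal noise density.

−84.2 dBm

Sensitivity = −174 + 10 log₁₀(B) + NF + SNR_min
= −174 + 71.93 + 5.30 + 12.6
= −84.17 dBm → −84.2 dBm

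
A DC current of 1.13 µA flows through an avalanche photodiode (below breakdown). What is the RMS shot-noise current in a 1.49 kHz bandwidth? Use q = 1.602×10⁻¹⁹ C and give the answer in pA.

23.2 pA

I_n = √(2qI·B)
2qI·B = 2 × 1.602×10⁻¹⁹ × 1.13×10⁻⁶ × 1.49×10³ = 5.39×10⁻²² A²
I_n = √(5.39×10⁻²²) = 2.32×10⁻¹¹ A = 23.2 pA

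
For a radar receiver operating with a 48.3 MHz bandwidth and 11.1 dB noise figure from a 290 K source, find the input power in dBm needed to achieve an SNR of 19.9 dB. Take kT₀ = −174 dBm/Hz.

Sensitivity = −174 + 10 log₁₀(B) + NF + SNR_min
= −174 + 76.84 + 11.1 + 19.9
= −66.16 dBm → −66.2 dBm

−66.2 dBm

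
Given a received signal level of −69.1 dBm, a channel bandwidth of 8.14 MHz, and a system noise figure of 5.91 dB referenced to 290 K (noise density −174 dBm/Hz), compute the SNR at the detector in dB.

29.9 dB

Noise floor: N = −174 + 10 log₁₀(B) + NF
10 log₁₀(8.14×10⁶) = 69.11 dB
N = −174 + 69.11 + 5.91 = −98.98 dBm
SNR = P_sig − N = −69.1 − (−98.98) = 29.88 dB → 29.9 dB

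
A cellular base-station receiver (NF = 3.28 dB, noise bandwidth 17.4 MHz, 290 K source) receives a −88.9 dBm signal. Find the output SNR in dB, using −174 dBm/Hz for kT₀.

9.4 dB

Noise floor: N = −174 + 10 log₁₀(B) + NF
10 log₁₀(1.74×10⁷) = 72.41 dB
N = −174 + 72.41 + 3.28 = −98.31 dBm
SNR = P_sig − N = −88.9 − (−98.31) = 9.41 dB → 9.4 dB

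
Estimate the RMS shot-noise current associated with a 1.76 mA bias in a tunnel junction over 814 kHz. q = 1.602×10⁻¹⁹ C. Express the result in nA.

21.4 nA

I_n = √(2qI·B)
2qI·B = 2 × 1.602×10⁻¹⁹ × 1.76×10⁻³ × 8.14×10⁵ = 4.59×10⁻¹⁶ A²
I_n = √(4.59×10⁻¹⁶) = 2.14×10⁻⁸ A = 21.4 nA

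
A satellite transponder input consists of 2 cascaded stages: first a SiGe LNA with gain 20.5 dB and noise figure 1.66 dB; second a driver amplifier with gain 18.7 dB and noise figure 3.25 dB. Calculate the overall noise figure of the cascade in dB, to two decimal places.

Convert to linear (a loss of L dB is a gain of −L dB): F_i = 10^(NF_i/10), G_i = 10^(G_i,dB/10)
  Stage 1: F_1 = 10^(1.66/10) = 1.466, G_1 = 10^(20.5/10) = 112.2
  Stage 2: F_2 = 10^(3.25/10) = 2.113, G_2 = 10^(18.7/10) = 74.13
Friis cascade:
  F = 1.466 + (2.113 − 1)/112.2 = 1.475
NF = 10 log₁₀(1.475) = 1.69 dB

1.69 dB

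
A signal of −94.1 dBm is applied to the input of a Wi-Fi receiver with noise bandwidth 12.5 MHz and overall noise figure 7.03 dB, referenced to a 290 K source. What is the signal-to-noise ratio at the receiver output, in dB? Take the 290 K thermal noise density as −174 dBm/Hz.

Noise floor: N = −174 + 10 log₁₀(B) + NF
10 log₁₀(1.25×10⁷) = 70.97 dB
N = −174 + 70.97 + 7.03 = −96.00 dBm
SNR = P_sig − N = −94.1 − (−96.00) = 1.90 dB → 1.9 dB

1.9 dB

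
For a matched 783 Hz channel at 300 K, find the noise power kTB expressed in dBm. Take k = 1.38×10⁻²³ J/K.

−144.9 dBm

P_n = kTB = 1.38×10⁻²³ × 300 × 7.83×10² = 3.24×10⁻¹⁸ W
In dBm: 10 log₁₀(3.24×10⁻¹⁸ / 10⁻³) = −144.9 dBm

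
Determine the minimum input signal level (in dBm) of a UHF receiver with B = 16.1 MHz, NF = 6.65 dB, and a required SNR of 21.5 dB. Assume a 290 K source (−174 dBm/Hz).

Sensitivity = −174 + 10 log₁₀(B) + NF + SNR_min
= −174 + 72.07 + 6.65 + 21.5
= −73.78 dBm → −73.8 dBm

−73.8 dBm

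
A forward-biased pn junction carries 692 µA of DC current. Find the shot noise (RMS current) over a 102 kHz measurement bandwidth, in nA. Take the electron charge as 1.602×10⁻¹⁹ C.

I_n = √(2qI·B)
2qI·B = 2 × 1.602×10⁻¹⁹ × 6.92×10⁻⁴ × 1.02×10⁵ = 2.26×10⁻¹⁷ A²
I_n = √(2.26×10⁻¹⁷) = 4.76×10⁻⁹ A = 4.76 nA

4.76 nA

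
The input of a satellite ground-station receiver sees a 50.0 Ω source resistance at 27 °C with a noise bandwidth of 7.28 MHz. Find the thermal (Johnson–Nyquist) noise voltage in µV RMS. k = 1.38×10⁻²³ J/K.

T = 27 °C + 273.15 = 300.15 K
V_n = √(4kTRB)
4kTRB = 4 × 1.38×10⁻²³ × 300.15 × 5.00×10¹ × 7.28×10⁶ = 6.03×10⁻¹² V²
V_n = √(6.03×10⁻¹²) = 2.46×10⁻⁶ V = 2.46 µV

2.46 µV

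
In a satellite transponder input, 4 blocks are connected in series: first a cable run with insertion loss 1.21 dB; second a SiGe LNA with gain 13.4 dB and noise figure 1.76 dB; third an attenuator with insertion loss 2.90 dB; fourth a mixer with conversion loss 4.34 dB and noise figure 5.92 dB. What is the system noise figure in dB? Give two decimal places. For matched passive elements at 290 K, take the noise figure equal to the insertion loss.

Convert to linear (a loss of L dB is a gain of −L dB): F_i = 10^(NF_i/10), G_i = 10^(G_i,dB/10)
  Stage 1: F_1 = 10^(1.21/10) = 1.321, G_1 = 10^(−1.21/10) = 0.7568
  Stage 2: F_2 = 10^(1.76/10) = 1.500, G_2 = 10^(13.4/10) = 21.88
  Stage 3: F_3 = 10^(2.90/10) = 1.950, G_3 = 10^(−2.90/10) = 0.5129
  Stage 4: F_4 = 10^(5.92/10) = 3.908, G_4 = 10^(−4.34/10) = 0.3681
Friis cascade:
  F = 1.321 + (1.500 − 1)/0.7568 + (1.950 − 1)/16.56 + (3.908 − 1)/8.492 = 2.381
NF = 10 log₁₀(2.381) = 3.77 dB

3.77 dB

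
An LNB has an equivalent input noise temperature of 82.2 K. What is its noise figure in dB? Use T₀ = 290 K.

F = 1 + T_e/T₀ = 1 + 82.2/290 = 1.28345
NF = 10 log₁₀(1.28345) = 1.08 dB

1.08 dB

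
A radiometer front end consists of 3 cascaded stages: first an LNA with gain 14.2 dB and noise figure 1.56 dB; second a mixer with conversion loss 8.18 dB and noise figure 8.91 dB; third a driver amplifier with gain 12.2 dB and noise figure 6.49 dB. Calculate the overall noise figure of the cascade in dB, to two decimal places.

Convert to linear (a loss of L dB is a gain of −L dB): F_i = 10^(NF_i/10), G_i = 10^(G_i,dB/10)
  Stage 1: F_1 = 10^(1.56/10) = 1.432, G_1 = 10^(14.2/10) = 26.30
  Stage 2: F_2 = 10^(8.91/10) = 7.780, G_2 = 10^(−8.18/10) = 0.1521
  Stage 3: F_3 = 10^(6.49/10) = 4.457, G_3 = 10^(12.2/10) = 16.60
Friis cascade:
  F = 1.432 + (7.780 − 1)/26.30 + (4.457 − 1)/3.999 = 2.554
NF = 10 log₁₀(2.554) = 4.07 dB

4.07 dB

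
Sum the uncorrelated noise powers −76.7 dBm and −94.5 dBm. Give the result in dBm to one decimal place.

Convert to linear, add, convert back:
P₁ = 2.14×10⁻¹¹ W, P₂ = 3.55×10⁻¹³ W
P_tot = 2.17×10⁻¹¹ W → 10 log₁₀(P_tot / 10⁻³) = −76.6 dBm

−76.6 dBm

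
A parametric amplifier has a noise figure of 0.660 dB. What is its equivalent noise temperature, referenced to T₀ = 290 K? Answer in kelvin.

47.6 K

F = 10^(0.660/10) = 1.16413
T_e = (F − 1)·T₀ = (1.16413 − 1) × 290 = 47.6 K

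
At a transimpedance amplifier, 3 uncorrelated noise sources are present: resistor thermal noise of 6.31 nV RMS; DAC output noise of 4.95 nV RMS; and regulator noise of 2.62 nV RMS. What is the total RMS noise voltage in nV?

8.44 nV

Uncorrelated sources add in power (mean-square): V_tot = √(ΣV_i²)
V_tot = √[(6.31×10⁻⁹)² + (4.95×10⁻⁹)² + (2.62×10⁻⁹)²] = 8.44×10⁻⁹ V = 8.44 nV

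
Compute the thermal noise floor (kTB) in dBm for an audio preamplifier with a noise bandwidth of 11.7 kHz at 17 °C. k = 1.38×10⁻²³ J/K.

−133.3 dBm

T = 17 °C + 273.15 = 290.15 K
P_n = kTB = 1.38×10⁻²³ × 290.15 × 1.17×10⁴ = 4.68×10⁻¹⁷ W
In dBm: 10 log₁₀(4.68×10⁻¹⁷ / 10⁻³) = −133.3 dBm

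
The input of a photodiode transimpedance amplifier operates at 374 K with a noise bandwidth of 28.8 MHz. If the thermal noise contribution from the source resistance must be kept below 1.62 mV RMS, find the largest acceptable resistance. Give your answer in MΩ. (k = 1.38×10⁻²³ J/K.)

Johnson–Nyquist: V_n = √(4kTRB) ⇒ R = V_n² / (4kTB)
4kTB = 4 × 1.38×10⁻²³ × 374 × 2.88×10⁷ = 5.95×10⁻¹³
R = (1.62×10⁻³)² / 5.95×10⁻¹³ = 4.41×10⁶ Ω = 4.41 MΩ

4.41 MΩ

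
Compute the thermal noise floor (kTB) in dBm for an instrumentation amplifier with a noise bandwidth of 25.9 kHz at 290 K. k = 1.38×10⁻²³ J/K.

P_n = kTB = 1.38×10⁻²³ × 290 × 2.59×10⁴ = 1.04×10⁻¹⁶ W
In dBm: 10 log₁₀(1.04×10⁻¹⁶ / 10⁻³) = −129.8 dBm

−129.8 dBm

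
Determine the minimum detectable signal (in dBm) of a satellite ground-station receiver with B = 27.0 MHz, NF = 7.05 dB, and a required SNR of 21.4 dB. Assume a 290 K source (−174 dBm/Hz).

Sensitivity = −174 + 10 log₁₀(B) + NF + SNR_min
= −174 + 74.31 + 7.05 + 21.4
= −71.24 dBm → −71.2 dBm

−71.2 dBm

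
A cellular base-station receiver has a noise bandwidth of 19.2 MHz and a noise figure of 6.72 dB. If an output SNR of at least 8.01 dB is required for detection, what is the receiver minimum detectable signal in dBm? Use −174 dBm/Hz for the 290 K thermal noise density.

−86.4 dBm

Sensitivity = −174 + 10 log₁₀(B) + NF + SNR_min
= −174 + 72.83 + 6.72 + 8.01
= −86.44 dBm → −86.4 dBm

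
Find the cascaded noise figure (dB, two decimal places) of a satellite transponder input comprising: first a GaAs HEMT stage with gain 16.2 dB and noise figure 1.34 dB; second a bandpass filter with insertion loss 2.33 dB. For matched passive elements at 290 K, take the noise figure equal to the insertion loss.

Convert to linear (a loss of L dB is a gain of −L dB): F_i = 10^(NF_i/10), G_i = 10^(G_i,dB/10)
  Stage 1: F_1 = 10^(1.34/10) = 1.361, G_1 = 10^(16.2/10) = 41.69
  Stage 2: F_2 = 10^(2.33/10) = 1.710, G_2 = 10^(−2.33/10) = 0.5848
Friis cascade:
  F = 1.361 + (1.710 − 1)/41.69 = 1.378
NF = 10 log₁₀(1.378) = 1.39 dB

1.39 dB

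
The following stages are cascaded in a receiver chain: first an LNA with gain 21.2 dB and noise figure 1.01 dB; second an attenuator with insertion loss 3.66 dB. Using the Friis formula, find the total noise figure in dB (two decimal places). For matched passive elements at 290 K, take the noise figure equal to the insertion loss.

1.04 dB

Convert to linear (a loss of L dB is a gain of −L dB): F_i = 10^(NF_i/10), G_i = 10^(G_i,dB/10)
  Stage 1: F_1 = 10^(1.01/10) = 1.262, G_1 = 10^(21.2/10) = 131.8
  Stage 2: F_2 = 10^(3.66/10) = 2.323, G_2 = 10^(−3.66/10) = 0.4305
Friis cascade:
  F = 1.262 + (2.323 − 1)/131.8 = 1.272
NF = 10 log₁₀(1.272) = 1.04 dB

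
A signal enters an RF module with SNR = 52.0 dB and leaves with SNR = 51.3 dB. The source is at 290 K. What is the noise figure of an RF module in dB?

0.7 dB

NF (dB) = SNR_in(dB) − SNR_out(dB) when the source is at T₀
NF = 52.0 − 51.3 = 0.7 dB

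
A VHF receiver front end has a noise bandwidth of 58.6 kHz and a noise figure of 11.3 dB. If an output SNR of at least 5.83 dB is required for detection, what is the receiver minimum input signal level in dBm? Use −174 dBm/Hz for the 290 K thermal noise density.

Sensitivity = −174 + 10 log₁₀(B) + NF + SNR_min
= −174 + 47.68 + 11.3 + 5.83
= −109.19 dBm → −109.2 dBm

−109.2 dBm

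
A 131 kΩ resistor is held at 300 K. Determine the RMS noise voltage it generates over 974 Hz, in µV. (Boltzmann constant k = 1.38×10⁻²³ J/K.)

V_n = √(4kTRB)
4kTRB = 4 × 1.38×10⁻²³ × 300 × 1.31×10⁵ × 9.74×10² = 2.11×10⁻¹² V²
V_n = √(2.11×10⁻¹²) = 1.45×10⁻⁶ V = 1.45 µV

1.45 µV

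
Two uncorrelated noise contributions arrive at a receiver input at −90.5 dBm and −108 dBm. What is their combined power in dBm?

Convert to linear, add, convert back:
P₁ = 8.91×10⁻¹³ W, P₂ = 1.58×10⁻¹⁴ W
P_tot = 9.07×10⁻¹³ W → 10 log₁₀(P_tot / 10⁻³) = −90.4 dBm

−90.4 dBm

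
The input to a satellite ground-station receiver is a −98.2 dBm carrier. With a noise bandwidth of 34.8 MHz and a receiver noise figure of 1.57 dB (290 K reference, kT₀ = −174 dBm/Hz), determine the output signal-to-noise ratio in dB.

−1.2 dB

Noise floor: N = −174 + 10 log₁₀(B) + NF
10 log₁₀(3.48×10⁷) = 75.42 dB
N = −174 + 75.42 + 1.57 = −97.01 dBm
SNR = P_sig − N = −98.2 − (−97.01) = −1.19 dB → −1.2 dB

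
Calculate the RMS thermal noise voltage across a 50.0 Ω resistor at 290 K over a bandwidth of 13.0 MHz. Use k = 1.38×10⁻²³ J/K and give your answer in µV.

3.23 µV

V_n = √(4kTRB)
4kTRB = 4 × 1.38×10⁻²³ × 290 × 5.00×10¹ × 1.30×10⁷ = 1.04×10⁻¹¹ V²
V_n = √(1.04×10⁻¹¹) = 3.23×10⁻⁶ V = 3.23 µV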